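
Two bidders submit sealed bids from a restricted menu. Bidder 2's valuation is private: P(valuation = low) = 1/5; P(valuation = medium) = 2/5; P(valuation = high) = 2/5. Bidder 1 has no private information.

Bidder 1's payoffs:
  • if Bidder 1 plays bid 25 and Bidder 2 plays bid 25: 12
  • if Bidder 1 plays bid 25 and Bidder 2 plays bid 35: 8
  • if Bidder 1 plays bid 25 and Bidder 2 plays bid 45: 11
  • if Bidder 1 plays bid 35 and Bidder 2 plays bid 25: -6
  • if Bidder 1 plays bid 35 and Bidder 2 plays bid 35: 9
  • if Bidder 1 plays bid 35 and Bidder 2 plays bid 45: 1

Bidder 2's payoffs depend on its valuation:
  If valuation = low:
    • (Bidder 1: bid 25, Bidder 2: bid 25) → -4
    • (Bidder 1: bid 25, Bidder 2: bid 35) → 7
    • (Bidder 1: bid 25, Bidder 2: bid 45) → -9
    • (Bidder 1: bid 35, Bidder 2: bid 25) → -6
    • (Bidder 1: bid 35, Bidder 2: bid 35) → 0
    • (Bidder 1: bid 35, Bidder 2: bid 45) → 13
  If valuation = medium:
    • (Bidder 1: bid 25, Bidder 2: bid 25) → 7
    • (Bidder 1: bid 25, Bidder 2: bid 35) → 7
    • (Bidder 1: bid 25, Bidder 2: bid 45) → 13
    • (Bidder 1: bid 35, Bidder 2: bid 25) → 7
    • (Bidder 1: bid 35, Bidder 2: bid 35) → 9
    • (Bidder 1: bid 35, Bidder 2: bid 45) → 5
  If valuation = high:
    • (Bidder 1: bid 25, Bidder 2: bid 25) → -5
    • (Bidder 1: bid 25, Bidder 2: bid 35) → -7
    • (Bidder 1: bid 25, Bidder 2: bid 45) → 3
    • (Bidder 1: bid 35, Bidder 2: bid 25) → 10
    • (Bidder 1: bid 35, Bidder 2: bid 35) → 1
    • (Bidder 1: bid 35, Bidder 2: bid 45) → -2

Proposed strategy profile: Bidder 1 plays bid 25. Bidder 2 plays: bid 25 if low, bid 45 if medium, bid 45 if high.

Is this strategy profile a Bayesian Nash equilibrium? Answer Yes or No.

No

A profile is a BNE iff every type of every player is best-responding given beliefs about the other side.
Bidder 1 plays bid 25: E[bid 25] = 1/5·(12) + 2/5·(11) + 2/5·(11) = 56/5; E[bid 35] = -2/5. Best-responding. ✓
Bidder 2 (valuation low), facing bid 25: bid 25 gives -4, bid 35 gives 7, bid 45 gives -9. Proposed bid 25 is not best — profitable deviation exists. ✗
Bidder 2 (valuation medium), facing bid 25: bid 25 gives 7, bid 35 gives 7, bid 45 gives 13. Proposed bid 45 is best. ✓
Bidder 2 (valuation high), facing bid 25: bid 25 gives -5, bid 35 gives -7, bid 45 gives 3. Proposed bid 45 is best. ✓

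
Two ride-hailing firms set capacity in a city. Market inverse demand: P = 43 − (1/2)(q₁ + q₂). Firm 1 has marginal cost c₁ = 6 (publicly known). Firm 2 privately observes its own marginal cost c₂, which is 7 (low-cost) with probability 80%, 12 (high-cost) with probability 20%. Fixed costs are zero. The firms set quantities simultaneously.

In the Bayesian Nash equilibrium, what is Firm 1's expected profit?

Firm 2 with cost c maximizes (43 − (1/2)(q₁+q₂) − c)·q₂, giving q₂(c) = (43 − c − (1/2)q₁).
E[c₂] = 0.8·7 + 0.2·12 = 8
Firm 1's FOC against E[q₂] yields q₁ = (43 − 2·6 + E[c₂])/(3/2) = (43 − 12 + 8)/(3/2) = 26.
E[P] = 43 − (1/2)·(q₁ + E[q₂]) = 19; Firm 1's expected profit = (E[P] − 6)·q₁ = (19 − 6)·26 = 338.

338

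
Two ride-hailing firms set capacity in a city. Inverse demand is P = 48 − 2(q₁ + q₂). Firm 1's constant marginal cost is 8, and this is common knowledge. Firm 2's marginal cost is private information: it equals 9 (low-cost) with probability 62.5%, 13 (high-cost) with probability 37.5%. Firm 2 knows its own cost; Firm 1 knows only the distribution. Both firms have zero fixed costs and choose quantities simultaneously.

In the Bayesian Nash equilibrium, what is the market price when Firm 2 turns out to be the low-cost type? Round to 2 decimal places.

21.42

Type-c best response for Firm 2: q₂(c) = (48 − c)/4 − q₁/2.
Firm 1 maximizes expected profit; its first-order condition is 48 − 4q₁ − 2E[q₂] − 8 = 0.
Substituting E[q₂] and solving: E[c₂] = 10.5, so q₁ = (48 − 2·8 + 10.5)/6 = 7.08333.
q₂(low-cost) = 6.20833, so P = 48 − 2·(7.08333 + 6.20833) = 21.4167.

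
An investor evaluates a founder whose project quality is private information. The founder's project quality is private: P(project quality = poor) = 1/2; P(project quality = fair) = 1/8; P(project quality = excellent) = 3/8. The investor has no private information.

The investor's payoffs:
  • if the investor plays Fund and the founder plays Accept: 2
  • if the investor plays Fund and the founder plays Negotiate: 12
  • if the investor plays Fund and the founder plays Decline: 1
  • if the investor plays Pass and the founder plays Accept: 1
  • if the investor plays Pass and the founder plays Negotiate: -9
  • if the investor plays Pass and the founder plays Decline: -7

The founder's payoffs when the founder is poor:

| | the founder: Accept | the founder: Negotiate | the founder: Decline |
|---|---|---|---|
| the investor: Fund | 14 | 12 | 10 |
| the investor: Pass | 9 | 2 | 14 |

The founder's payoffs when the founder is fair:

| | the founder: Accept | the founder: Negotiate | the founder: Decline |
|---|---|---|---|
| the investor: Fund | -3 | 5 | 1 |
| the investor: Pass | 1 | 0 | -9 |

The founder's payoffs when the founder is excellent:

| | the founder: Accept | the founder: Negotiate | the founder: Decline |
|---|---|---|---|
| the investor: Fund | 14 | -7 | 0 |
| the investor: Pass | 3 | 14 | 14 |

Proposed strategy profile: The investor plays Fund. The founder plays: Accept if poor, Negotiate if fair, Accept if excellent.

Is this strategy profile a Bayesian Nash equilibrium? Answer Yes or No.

Yes

The investor plays Fund: E[Fund] = 1/2·(2) + 1/8·(12) + 3/8·(2) = 13/4; E[Pass] = -1/4. Best-responding. ✓
The founder (project quality poor), facing Fund: Accept gives 14, Negotiate gives 12, Decline gives 10. Proposed Accept is best. ✓
The founder (project quality fair), facing Fund: Accept gives -3, Negotiate gives 5, Decline gives 1. Proposed Negotiate is best. ✓
The founder (project quality excellent), facing Fund: Accept gives 14, Negotiate gives -7, Decline gives 0. Proposed Accept is best. ✓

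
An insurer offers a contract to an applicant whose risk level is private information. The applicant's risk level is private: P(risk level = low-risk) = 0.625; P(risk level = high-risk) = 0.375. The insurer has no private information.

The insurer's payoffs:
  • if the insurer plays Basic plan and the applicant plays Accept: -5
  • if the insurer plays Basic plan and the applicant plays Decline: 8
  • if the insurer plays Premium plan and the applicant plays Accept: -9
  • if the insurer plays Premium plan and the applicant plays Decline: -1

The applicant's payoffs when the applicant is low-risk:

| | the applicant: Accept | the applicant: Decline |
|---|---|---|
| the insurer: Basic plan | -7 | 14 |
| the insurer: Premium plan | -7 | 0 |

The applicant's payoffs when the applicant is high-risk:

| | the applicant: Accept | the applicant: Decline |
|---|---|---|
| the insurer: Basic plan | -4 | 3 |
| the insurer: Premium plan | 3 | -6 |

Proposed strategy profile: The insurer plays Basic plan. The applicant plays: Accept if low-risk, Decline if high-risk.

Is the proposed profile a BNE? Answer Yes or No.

The insurer plays Basic plan: E[Basic plan] = 0.625·(-5) + 0.375·(8) = -0.125; E[Premium plan] = -6. Best-responding. ✓
The applicant (risk level low-risk), facing Basic plan: Accept gives -7, Decline gives 14. Proposed Accept is not best — profitable deviation exists. ✗
The applicant (risk level high-risk), facing Basic plan: Accept gives -4, Decline gives 3. Proposed Decline is best. ✓

No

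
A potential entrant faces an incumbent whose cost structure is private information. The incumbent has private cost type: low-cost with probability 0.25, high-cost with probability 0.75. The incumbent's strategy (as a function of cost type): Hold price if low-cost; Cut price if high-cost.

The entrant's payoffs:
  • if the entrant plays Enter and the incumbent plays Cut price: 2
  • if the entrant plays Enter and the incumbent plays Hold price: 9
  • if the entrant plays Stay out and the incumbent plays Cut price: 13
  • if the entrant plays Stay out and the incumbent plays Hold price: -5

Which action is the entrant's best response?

Stay out

E[Enter] = 0.25·(9) + 0.75·(2) = 3.75
E[Stay out] = 0.25·(-5) + 0.75·(13) = 8.5
Best response: Stay out (8.5 is the largest).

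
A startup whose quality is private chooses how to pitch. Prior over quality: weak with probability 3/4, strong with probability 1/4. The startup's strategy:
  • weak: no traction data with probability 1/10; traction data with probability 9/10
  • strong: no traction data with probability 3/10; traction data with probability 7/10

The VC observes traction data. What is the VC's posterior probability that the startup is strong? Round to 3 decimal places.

0.206

P(traction data) = (3/4)·(9/10) + (1/4)·(7/10) = 17/20
P(strong | traction data) = ((1/4)·(7/10)) / (17/20) = (7/40) / (17/20) = 7/34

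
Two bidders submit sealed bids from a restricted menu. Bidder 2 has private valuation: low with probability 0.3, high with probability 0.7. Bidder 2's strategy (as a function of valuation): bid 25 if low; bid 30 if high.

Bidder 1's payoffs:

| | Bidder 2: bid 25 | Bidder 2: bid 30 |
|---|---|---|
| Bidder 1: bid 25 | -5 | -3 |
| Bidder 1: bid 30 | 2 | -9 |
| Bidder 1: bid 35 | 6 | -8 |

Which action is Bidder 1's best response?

E[bid 25] = 0.3·(-5) + 0.7·(-3) = -3.6
E[bid 30] = 0.3·(2) + 0.7·(-9) = -5.7
E[bid 35] = 0.3·(6) + 0.7·(-8) = -3.8
Best response: bid 25 (-3.6 is the largest).

bid 25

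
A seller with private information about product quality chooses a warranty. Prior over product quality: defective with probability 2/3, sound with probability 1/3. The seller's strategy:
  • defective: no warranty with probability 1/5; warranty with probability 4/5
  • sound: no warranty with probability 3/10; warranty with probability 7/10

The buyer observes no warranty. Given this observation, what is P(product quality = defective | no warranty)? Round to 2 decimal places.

0.57

Apply Bayes' rule using the sender's strategy as the likelihood.
P(no warranty) = (2/3)·(1/5) + (1/3)·(3/10) = 7/30
P(defective | no warranty) = ((2/3)·(1/5)) / (7/30) = (2/15) / (7/30) = 4/7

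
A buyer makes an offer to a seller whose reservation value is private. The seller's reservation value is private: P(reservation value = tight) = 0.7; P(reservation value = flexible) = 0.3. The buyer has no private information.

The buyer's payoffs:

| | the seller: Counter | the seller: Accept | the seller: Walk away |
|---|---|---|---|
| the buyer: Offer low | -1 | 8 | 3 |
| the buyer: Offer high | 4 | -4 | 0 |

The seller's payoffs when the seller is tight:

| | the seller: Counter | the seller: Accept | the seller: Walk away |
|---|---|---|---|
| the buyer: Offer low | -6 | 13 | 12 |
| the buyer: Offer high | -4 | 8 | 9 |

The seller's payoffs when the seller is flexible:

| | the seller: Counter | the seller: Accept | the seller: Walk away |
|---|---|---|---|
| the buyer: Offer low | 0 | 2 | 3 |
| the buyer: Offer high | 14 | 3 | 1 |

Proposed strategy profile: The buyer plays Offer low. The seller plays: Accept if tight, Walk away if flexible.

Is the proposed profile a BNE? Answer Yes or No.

A profile is a BNE iff every type of every player is best-responding given beliefs about the other side.
The buyer plays Offer low: E[Offer low] = 0.7·(8) + 0.3·(3) = 6.5; E[Offer high] = -2.8. Best-responding. ✓
The seller (reservation value tight), facing Offer low: Counter gives -6, Accept gives 13, Walk away gives 12. Proposed Accept is best. ✓
The seller (reservation value flexible), facing Offer low: Counter gives 0, Accept gives 2, Walk away gives 3. Proposed Walk away is best. ✓

Yes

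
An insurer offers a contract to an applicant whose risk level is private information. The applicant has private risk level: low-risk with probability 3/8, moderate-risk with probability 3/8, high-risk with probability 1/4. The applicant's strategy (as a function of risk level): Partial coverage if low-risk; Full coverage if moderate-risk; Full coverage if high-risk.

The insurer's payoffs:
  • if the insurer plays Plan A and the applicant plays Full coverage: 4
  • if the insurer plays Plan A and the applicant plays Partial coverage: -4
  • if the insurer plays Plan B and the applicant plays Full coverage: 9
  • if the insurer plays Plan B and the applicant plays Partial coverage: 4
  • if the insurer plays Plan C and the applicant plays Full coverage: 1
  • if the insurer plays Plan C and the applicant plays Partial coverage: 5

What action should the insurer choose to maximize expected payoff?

Plan B

E[Plan A] = 3/8·(-4) + 3/8·(4) + 1/4·(4) = 1
E[Plan B] = 3/8·(4) + 3/8·(9) + 1/4·(9) = 57/8
E[Plan C] = 3/8·(5) + 3/8·(1) + 1/4·(1) = 5/2
Best response: Plan B (57/8 is the largest).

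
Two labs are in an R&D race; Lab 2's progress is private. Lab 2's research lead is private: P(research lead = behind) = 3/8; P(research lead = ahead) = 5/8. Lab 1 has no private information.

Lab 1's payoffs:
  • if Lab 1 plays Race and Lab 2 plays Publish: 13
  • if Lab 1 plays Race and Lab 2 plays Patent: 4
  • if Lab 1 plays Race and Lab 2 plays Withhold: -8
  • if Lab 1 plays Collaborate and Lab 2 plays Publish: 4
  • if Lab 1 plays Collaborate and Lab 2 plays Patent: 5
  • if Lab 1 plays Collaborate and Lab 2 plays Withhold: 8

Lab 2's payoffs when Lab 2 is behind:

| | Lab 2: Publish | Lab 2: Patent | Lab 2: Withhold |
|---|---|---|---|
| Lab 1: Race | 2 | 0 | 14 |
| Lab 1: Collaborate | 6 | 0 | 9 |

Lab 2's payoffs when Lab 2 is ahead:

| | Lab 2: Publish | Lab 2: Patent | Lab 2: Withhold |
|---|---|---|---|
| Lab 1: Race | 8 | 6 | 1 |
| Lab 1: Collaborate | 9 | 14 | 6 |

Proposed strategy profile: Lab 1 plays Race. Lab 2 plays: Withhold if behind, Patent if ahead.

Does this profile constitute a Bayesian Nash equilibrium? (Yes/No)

A profile is a BNE iff every type of every player is best-responding given beliefs about the other side.
Lab 1 plays Race: E[Race] = 3/8·(-8) + 5/8·(4) = -1/2; E[Collaborate] = 49/8. Not best-responding. ✗
Lab 2 (research lead behind), facing Race: Publish gives 2, Patent gives 0, Withhold gives 14. Proposed Withhold is best. ✓
Lab 2 (research lead ahead), facing Race: Publish gives 8, Patent gives 6, Withhold gives 1. Proposed Patent is not best — profitable deviation exists. ✗

No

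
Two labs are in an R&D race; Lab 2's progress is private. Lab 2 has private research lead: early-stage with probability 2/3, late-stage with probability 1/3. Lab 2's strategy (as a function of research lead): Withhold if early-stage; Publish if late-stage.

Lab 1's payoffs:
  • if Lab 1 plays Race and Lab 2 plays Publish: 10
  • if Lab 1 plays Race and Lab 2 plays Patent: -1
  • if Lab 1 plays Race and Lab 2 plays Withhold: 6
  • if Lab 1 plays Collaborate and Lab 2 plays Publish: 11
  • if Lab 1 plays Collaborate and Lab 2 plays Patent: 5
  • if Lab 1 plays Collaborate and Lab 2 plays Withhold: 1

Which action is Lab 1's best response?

Race

E[Race] = 2/3·(6) + 1/3·(10) = 22/3
E[Collaborate] = 2/3·(1) + 1/3·(11) = 13/3
Best response: Race (22/3 is the largest).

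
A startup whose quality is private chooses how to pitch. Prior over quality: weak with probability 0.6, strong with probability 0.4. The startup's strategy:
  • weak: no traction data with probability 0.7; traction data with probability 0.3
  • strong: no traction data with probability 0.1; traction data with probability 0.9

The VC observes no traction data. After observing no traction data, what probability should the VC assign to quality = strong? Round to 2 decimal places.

0.09

P(no traction data) = 0.6·0.7 + 0.4·0.1 = 0.46
P(strong | no traction data) = (0.4·0.1) / 0.46 = 0.04 / 0.46 = 0.0869565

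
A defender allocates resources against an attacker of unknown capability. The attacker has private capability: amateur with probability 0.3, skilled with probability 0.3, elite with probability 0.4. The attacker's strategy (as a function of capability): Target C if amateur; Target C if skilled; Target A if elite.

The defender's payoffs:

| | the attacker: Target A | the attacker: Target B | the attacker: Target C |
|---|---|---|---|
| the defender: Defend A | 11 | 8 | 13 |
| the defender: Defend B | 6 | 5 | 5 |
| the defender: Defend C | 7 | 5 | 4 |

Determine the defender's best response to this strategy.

Defend A

E[Defend A] = 0.3·(13) + 0.3·(13) + 0.4·(11) = 12.2
E[Defend B] = 0.3·(5) + 0.3·(5) + 0.4·(6) = 5.4
E[Defend C] = 0.3·(4) + 0.3·(4) + 0.4·(7) = 5.2
Best response: Defend A (12.2 is the largest).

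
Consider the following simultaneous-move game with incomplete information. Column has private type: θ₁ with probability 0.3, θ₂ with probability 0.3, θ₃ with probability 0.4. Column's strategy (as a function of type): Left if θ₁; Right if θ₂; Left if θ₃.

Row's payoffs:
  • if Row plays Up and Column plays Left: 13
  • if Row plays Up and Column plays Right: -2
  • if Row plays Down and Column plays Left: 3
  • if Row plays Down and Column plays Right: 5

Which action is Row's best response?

E[Up] = 0.3·(13) + 0.3·(-2) + 0.4·(13) = 8.5
E[Down] = 0.3·(3) + 0.3·(5) + 0.4·(3) = 3.6
Best response: Up (8.5 is the largest).

Up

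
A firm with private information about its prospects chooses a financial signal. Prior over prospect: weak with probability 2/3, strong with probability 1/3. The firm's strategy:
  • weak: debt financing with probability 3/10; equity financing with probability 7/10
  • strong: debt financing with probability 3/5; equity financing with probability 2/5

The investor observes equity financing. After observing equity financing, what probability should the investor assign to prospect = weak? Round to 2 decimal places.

Apply Bayes' rule using the sender's strategy as the likelihood.
P(equity financing) = (2/3)·(7/10) + (1/3)·(2/5) = 3/5
P(weak | equity financing) = ((2/3)·(7/10)) / (3/5) = (7/15) / (3/5) = 7/9

0.78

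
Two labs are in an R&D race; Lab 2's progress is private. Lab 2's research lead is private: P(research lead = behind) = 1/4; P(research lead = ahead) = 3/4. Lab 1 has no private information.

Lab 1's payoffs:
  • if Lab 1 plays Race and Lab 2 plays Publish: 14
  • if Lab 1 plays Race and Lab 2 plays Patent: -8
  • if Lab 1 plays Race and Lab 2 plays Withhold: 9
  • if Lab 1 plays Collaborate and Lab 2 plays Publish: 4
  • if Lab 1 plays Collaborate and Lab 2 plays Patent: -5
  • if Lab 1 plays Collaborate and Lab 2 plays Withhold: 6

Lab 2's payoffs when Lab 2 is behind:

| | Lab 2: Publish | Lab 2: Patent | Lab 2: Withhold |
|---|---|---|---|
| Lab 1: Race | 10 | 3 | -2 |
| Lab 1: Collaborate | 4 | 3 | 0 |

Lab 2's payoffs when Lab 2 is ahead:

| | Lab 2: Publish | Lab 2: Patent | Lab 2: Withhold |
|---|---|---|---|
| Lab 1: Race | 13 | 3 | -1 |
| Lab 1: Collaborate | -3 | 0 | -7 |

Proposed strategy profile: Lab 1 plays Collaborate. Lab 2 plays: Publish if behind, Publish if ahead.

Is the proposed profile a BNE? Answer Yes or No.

Lab 1 plays Collaborate: E[Collaborate] = 1/4·(4) + 3/4·(4) = 4; E[Race] = 14. Not best-responding. ✗
Lab 2 (research lead behind), facing Collaborate: Publish gives 4, Patent gives 3, Withhold gives 0. Proposed Publish is best. ✓
Lab 2 (research lead ahead), facing Collaborate: Publish gives -3, Patent gives 0, Withhold gives -7. Proposed Publish is not best — profitable deviation exists. ✗

No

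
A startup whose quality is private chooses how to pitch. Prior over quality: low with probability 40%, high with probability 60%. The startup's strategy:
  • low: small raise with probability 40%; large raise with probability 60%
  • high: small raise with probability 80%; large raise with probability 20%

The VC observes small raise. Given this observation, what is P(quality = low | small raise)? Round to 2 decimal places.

0.25

Apply Bayes' rule using the sender's strategy as the likelihood.
P(small raise) = 0.4·0.4 + 0.6·0.8 = 0.64
P(low | small raise) = (0.4·0.4) / 0.64 = 0.16 / 0.64 = 0.25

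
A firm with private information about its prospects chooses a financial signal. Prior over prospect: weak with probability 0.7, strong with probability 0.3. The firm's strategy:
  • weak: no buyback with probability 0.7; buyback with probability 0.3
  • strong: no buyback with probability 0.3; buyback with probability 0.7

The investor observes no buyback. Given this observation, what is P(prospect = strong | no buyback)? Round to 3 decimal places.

P(no buyback) = 0.7·0.7 + 0.3·0.3 = 0.58
P(strong | no buyback) = (0.3·0.3) / 0.58 = 0.09 / 0.58 = 0.155172

0.155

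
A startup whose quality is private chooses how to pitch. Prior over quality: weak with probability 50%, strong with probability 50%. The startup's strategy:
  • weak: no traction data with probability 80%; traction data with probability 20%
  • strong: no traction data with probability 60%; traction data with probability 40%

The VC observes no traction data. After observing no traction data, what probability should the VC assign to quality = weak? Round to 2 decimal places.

P(no traction data) = 0.5·0.8 + 0.5·0.6 = 0.7
P(weak | no traction data) = (0.5·0.8) / 0.7 = 0.4 / 0.7 = 0.571429

0.57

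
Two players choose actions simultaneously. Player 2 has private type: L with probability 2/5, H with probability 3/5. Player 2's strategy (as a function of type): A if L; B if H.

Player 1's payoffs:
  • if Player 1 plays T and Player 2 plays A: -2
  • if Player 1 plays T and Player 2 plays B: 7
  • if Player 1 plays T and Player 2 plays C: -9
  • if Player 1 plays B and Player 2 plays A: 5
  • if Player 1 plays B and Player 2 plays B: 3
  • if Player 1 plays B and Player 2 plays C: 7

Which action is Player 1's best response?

E[T] = 2/5·(-2) + 3/5·(7) = 17/5
E[B] = 2/5·(5) + 3/5·(3) = 19/5
Best response: B (19/5 is the largest).

B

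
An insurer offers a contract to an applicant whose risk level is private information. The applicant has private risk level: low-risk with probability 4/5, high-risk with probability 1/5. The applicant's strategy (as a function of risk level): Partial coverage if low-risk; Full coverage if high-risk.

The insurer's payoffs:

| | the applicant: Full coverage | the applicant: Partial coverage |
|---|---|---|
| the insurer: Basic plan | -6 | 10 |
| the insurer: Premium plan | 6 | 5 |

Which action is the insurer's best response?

Basic plan

Compute the insurer's expected payoff for each action, taking the expectation over the applicant's type.
E[Basic plan] = 4/5·(10) + 1/5·(-6) = 34/5
E[Premium plan] = 4/5·(5) + 1/5·(6) = 26/5
Best response: Basic plan (34/5 is the largest).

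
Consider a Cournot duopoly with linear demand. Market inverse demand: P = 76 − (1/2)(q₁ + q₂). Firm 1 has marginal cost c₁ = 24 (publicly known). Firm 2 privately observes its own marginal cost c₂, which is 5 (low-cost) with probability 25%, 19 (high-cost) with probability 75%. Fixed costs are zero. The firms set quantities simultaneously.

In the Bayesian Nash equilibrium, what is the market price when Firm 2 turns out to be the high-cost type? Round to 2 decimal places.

Type-c best response for Firm 2: q₂(c) = (76 − c) − q₁/2.
Firm 1 maximizes expected profit; its first-order condition is 76 − q₁ − (1/2)E[q₂] − 24 = 0.
Substituting E[q₂] and solving: E[c₂] = 15.5, so q₁ = (76 − 2·24 + 15.5)/(3/2) = 29.
q₂(high-cost) = 42.5, so P = 76 − (1/2)·(29 + 42.5) = 40.25.

40.25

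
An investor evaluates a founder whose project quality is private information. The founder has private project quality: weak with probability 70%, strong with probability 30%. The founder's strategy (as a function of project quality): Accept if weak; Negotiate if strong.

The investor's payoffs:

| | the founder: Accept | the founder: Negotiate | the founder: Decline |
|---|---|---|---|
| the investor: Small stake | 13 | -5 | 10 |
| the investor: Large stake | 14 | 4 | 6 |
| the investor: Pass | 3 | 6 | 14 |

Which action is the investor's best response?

E[Small stake] = 0.7·(13) + 0.3·(-5) = 7.6
E[Large stake] = 0.7·(14) + 0.3·(4) = 11
E[Pass] = 0.7·(3) + 0.3·(6) = 3.9
Best response: Large stake (11 is the largest).

Large stake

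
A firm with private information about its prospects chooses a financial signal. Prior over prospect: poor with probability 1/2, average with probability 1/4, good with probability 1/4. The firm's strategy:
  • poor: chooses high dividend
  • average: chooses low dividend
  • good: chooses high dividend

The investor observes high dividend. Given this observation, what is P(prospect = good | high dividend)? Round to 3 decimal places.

0.333

Apply Bayes' rule using the sender's strategy as the likelihood.
P(high dividend) = (1/2)·1 + (1/4)·0 + (1/4)·1 = 3/4
P(good | high dividend) = ((1/4)·1) / (3/4) = (1/4) / (3/4) = 1/3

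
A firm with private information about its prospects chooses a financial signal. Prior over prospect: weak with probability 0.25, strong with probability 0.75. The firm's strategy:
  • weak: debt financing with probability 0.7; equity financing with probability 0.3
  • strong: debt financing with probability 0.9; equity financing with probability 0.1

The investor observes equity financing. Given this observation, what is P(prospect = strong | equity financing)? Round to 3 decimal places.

0.500

P(equity financing) = 0.25·0.3 + 0.75·0.1 = 0.15
P(strong | equity financing) = (0.75·0.1) / 0.15 = 0.075 / 0.15 = 0.5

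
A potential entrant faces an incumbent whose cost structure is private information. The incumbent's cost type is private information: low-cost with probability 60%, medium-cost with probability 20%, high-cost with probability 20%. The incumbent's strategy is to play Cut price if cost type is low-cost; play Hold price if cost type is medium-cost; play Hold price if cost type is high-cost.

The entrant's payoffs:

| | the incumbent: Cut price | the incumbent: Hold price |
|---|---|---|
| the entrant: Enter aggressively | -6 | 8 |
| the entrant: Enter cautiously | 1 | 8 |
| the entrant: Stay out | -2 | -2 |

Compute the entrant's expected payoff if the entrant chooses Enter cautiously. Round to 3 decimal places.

E[Enter cautiously] = 0.6·1 + 0.2·8 + 0.2·8 = 0.6 + 1.6 + 1.6 = 3.8

3.800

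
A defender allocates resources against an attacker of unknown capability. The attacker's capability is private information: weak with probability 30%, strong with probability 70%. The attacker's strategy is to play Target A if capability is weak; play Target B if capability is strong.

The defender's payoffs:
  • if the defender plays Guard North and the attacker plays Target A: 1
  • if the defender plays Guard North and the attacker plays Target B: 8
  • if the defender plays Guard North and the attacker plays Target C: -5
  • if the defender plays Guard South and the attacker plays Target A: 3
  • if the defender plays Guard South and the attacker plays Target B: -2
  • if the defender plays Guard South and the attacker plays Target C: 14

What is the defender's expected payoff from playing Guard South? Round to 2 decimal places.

Take the expectation over the attacker's capability, weighting each type's action by its prior probability.
E[Guard South] = 0.3·3 + 0.7·(-2) = 0.9 + (-1.4) = -0.5

-0.50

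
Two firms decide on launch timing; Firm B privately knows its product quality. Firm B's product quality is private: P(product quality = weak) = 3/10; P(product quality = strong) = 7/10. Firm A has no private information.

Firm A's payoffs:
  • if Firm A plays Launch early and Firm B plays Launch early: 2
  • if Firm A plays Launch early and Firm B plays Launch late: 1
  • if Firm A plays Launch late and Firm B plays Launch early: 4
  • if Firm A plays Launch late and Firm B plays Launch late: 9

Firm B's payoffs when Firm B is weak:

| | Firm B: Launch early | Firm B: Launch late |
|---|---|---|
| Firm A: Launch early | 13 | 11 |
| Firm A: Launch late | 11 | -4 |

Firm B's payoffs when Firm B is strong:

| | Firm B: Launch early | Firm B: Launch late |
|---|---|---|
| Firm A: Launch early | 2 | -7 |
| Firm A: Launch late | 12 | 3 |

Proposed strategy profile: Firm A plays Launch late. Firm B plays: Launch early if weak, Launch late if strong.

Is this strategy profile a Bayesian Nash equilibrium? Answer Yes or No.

Firm A plays Launch late: E[Launch late] = 3/10·(4) + 7/10·(9) = 15/2; E[Launch early] = 13/10. Best-responding. ✓
Firm B (product quality weak), facing Launch late: Launch early gives 11, Launch late gives -4. Proposed Launch early is best. ✓
Firm B (product quality strong), facing Launch late: Launch early gives 12, Launch late gives 3. Proposed Launch late is not best — profitable deviation exists. ✗

No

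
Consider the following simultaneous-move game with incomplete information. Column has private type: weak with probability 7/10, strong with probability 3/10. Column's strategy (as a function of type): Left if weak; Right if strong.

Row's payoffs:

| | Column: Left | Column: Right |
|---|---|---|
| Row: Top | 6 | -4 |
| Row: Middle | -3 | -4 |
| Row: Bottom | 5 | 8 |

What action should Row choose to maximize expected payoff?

Bottom

Compute Row's expected payoff for each action, taking the expectation over Column's type.
E[Top] = 7/10·(6) + 3/10·(-4) = 3
E[Middle] = 7/10·(-3) + 3/10·(-4) = -33/10
E[Bottom] = 7/10·(5) + 3/10·(8) = 59/10
Best response: Bottom (59/10 is the largest).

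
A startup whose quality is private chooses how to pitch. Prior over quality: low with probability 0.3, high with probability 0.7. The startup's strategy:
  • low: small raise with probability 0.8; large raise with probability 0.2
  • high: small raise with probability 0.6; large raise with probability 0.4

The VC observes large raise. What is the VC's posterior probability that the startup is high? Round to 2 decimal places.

0.82

P(large raise) = 0.3·0.2 + 0.7·0.4 = 0.34
P(high | large raise) = (0.7·0.4) / 0.34 = 0.28 / 0.34 = 0.823529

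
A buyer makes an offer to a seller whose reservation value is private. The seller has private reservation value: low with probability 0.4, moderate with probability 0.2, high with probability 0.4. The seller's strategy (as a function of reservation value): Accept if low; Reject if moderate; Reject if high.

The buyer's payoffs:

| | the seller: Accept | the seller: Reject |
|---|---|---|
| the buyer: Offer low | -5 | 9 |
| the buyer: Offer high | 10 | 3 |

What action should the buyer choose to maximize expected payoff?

Compute the buyer's expected payoff for each action, taking the expectation over the seller's type.
E[Offer low] = 0.4·(-5) + 0.2·(9) + 0.4·(9) = 3.4
E[Offer high] = 0.4·(10) + 0.2·(3) + 0.4·(3) = 5.8
Best response: Offer high (5.8 is the largest).

Offer high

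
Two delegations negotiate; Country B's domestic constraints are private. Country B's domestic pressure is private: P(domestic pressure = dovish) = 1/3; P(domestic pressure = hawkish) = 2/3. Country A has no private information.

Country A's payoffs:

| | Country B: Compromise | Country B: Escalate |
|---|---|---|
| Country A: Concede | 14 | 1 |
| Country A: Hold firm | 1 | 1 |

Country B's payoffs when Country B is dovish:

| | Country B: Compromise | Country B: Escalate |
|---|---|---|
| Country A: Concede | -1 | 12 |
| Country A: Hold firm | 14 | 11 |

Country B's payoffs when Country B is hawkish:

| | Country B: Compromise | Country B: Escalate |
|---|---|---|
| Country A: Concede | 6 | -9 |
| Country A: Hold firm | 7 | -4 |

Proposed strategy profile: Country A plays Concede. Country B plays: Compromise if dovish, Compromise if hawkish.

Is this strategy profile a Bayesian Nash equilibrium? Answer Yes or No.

A profile is a BNE iff every type of every player is best-responding given beliefs about the other side.
Country A plays Concede: E[Concede] = 1/3·(14) + 2/3·(14) = 14; E[Hold firm] = 1. Best-responding. ✓
Country B (domestic pressure dovish), facing Concede: Compromise gives -1, Escalate gives 12. Proposed Compromise is not best — profitable deviation exists. ✗
Country B (domestic pressure hawkish), facing Concede: Compromise gives 6, Escalate gives -9. Proposed Compromise is best. ✓

No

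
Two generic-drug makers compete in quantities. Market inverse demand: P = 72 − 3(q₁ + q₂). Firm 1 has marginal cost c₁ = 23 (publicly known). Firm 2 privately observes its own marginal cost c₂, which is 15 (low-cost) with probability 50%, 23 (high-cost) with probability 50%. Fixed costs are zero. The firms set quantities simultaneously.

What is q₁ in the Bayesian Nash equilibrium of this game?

5

Firm 2 with cost c maximizes (72 − 3(q₁+q₂) − c)·q₂, giving q₂(c) = (72 − c − 3q₁)/6.
E[c₂] = 0.5·15 + 0.5·23 = 19
Firm 1's FOC against E[q₂] yields q₁ = (72 − 2·23 + E[c₂])/9 = (72 − 46 + 19)/9 = 5.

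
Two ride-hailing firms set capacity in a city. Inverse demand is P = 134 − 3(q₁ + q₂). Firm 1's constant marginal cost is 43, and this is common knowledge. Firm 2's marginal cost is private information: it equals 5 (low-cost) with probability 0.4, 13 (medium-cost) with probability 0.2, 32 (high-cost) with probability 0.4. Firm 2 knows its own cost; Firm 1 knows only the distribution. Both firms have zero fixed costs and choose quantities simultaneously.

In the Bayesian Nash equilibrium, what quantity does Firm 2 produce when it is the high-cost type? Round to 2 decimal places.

13.37

Type-c best response for Firm 2: q₂(c) = (134 − c)/6 − q₁/2.
Firm 1 maximizes expected profit; its first-order condition is 134 − 6q₁ − 3E[q₂] − 43 = 0.
Substituting E[q₂] and solving: E[c₂] = 17.4, so q₁ = (134 − 2·43 + 17.4)/9 = 7.26667.
q₂(high-cost) = (134 − 32 − 3·7.26667)/6 = 13.3667.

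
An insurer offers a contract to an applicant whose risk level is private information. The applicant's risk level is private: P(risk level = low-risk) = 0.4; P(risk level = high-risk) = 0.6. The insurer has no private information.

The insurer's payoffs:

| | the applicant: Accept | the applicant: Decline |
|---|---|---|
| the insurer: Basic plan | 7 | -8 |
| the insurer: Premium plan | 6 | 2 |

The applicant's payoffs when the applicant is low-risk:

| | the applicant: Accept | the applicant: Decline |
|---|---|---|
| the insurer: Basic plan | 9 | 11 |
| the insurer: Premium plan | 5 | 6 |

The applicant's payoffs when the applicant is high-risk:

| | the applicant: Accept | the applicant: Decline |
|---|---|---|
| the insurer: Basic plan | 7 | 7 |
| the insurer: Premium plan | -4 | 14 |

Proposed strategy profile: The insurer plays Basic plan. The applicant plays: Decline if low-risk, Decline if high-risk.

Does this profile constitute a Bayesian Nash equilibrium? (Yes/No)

The insurer plays Basic plan: E[Basic plan] = 0.4·(-8) + 0.6·(-8) = -8; E[Premium plan] = 2. Not best-responding. ✗
The applicant (risk level low-risk), facing Basic plan: Accept gives 9, Decline gives 11. Proposed Decline is best. ✓
The applicant (risk level high-risk), facing Basic plan: Accept gives 7, Decline gives 7. Proposed Decline is best. ✓

No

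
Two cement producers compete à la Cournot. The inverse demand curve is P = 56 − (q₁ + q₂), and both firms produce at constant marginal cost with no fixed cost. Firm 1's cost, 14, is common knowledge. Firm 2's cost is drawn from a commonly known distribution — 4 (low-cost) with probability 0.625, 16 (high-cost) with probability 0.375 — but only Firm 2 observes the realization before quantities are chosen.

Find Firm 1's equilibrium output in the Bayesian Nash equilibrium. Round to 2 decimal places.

Type-c best response for Firm 2: q₂(c) = (56 − c)/2 − q₁/2.
Firm 1 maximizes expected profit; its first-order condition is 56 − 2q₁ − E[q₂] − 14 = 0.
Substituting E[q₂] and solving: E[c₂] = 8.5, so q₁ = (56 − 2·14 + 8.5)/3 = 12.1667.

12.17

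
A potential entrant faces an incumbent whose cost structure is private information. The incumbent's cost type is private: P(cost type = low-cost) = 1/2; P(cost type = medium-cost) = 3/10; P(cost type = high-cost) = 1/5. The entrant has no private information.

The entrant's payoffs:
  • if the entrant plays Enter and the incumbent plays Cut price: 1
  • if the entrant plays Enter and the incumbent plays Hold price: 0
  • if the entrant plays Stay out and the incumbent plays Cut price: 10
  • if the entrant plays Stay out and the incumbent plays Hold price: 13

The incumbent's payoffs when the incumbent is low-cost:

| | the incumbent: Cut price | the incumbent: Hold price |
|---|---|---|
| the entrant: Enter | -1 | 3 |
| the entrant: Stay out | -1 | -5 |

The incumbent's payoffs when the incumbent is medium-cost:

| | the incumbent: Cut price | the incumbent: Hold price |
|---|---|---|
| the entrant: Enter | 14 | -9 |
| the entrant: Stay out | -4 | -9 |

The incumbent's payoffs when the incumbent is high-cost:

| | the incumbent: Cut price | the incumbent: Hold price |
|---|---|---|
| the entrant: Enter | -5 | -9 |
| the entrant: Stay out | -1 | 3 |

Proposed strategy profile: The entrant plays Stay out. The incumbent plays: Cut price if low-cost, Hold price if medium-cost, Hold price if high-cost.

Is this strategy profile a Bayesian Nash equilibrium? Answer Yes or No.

No

The entrant plays Stay out: E[Stay out] = 1/2·(10) + 3/10·(13) + 1/5·(13) = 23/2; E[Enter] = 1/2. Best-responding. ✓
The incumbent (cost type low-cost), facing Stay out: Cut price gives -1, Hold price gives -5. Proposed Cut price is best. ✓
The incumbent (cost type medium-cost), facing Stay out: Cut price gives -4, Hold price gives -9. Proposed Hold price is not best — profitable deviation exists. ✗
The incumbent (cost type high-cost), facing Stay out: Cut price gives -1, Hold price gives 3. Proposed Hold price is best. ✓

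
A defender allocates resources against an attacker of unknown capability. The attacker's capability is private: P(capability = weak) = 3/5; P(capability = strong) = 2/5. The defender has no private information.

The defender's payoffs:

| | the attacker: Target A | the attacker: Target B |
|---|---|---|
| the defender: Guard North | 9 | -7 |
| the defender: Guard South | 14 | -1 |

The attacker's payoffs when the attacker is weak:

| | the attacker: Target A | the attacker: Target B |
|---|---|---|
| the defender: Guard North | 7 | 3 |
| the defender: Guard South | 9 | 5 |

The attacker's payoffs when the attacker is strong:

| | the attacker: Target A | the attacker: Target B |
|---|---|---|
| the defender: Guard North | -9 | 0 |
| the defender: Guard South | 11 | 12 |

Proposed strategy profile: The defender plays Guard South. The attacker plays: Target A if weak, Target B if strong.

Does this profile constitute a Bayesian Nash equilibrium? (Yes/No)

Yes

A profile is a BNE iff every type of every player is best-responding given beliefs about the other side.
The defender plays Guard South: E[Guard South] = 3/5·(14) + 2/5·(-1) = 8; E[Guard North] = 13/5. Best-responding. ✓
The attacker (capability weak), facing Guard South: Target A gives 9, Target B gives 5. Proposed Target A is best. ✓
The attacker (capability strong), facing Guard South: Target A gives 11, Target B gives 12. Proposed Target B is best. ✓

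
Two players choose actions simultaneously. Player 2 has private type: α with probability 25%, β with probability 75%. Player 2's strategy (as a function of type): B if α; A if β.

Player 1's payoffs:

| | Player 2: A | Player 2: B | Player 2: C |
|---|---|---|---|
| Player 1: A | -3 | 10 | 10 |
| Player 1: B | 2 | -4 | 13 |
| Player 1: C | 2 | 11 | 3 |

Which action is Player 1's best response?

E[A] = 0.25·(10) + 0.75·(-3) = 0.25
E[B] = 0.25·(-4) + 0.75·(2) = 0.5
E[C] = 0.25·(11) + 0.75·(2) = 4.25
Best response: C (4.25 is the largest).

C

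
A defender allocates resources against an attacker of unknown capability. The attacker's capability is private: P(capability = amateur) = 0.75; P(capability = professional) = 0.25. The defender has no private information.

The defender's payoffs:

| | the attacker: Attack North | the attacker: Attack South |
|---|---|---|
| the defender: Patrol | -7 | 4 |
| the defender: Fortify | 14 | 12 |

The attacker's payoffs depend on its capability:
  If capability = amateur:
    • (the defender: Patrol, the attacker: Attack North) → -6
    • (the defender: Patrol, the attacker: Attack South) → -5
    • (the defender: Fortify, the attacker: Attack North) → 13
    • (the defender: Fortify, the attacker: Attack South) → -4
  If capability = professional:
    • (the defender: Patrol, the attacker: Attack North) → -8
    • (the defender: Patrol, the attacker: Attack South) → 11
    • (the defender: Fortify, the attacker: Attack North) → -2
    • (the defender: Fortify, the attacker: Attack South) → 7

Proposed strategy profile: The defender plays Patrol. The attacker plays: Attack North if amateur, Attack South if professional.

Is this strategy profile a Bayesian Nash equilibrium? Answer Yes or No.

The defender plays Patrol: E[Patrol] = 0.75·(-7) + 0.25·(4) = -4.25; E[Fortify] = 13.5. Not best-responding. ✗
The attacker (capability amateur), facing Patrol: Attack North gives -6, Attack South gives -5. Proposed Attack North is not best — profitable deviation exists. ✗
The attacker (capability professional), facing Patrol: Attack North gives -8, Attack South gives 11. Proposed Attack South is best. ✓

No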